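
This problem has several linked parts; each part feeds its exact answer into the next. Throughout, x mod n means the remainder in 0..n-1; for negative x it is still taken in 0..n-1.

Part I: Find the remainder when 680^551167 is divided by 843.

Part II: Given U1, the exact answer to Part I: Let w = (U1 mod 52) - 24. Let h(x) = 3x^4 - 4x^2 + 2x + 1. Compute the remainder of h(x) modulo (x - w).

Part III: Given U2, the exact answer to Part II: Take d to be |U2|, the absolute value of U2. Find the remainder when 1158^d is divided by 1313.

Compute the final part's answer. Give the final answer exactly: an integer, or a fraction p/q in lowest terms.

Part I: squarings mod 843: 680^1=680, 680^2=436, 680^4=421, 680^8=211, 680^16=685, 680^32=517, 680^64=58, 680^128=835, 680^256=64, 680^512=724, 680^1024=673, 680^2048=238, 680^4096=163, 680^8192=436, 680^16384=421, 680^32768=211, 680^65536=685, 680^131072=517, 680^262144=58, 680^524288=835; 680^551167 = 680^1 * 680^2 * 680^4 * 680^8 * 680^16 * 680^32 * 680^64 * 680^128 * 680^2048 * 680^8192 * 680^16384 * 680^524288 = 119 (mod 843); answer 119
Part II: U1 = 119; w = -9; remainder = value at the root: 3*(-9)^4 - 4*(-9)^2 + 2*(-9)^1 + 1 = (19683) + (-324) + (-18) + (1) = 19342; answer 19342
Part III: U2 = 19342; d = 19342; squarings mod 1313: 1158^1=1158, 1158^2=391, 1158^4=573, 1158^8=79, 1158^16=989, 1158^32=1249, 1158^64=157, 1158^128=1015, 1158^256=833, 1158^512=625, 1158^1024=664, 1158^2048=1041, 1158^4096=456, 1158^8192=482, 1158^16384=1236; 1158^19342 = 1158^2 * 1158^4 * 1158^8 * 1158^128 * 1158^256 * 1158^512 * 1158^2048 * 1158^16384 = 482 (mod 1313); answer 482

482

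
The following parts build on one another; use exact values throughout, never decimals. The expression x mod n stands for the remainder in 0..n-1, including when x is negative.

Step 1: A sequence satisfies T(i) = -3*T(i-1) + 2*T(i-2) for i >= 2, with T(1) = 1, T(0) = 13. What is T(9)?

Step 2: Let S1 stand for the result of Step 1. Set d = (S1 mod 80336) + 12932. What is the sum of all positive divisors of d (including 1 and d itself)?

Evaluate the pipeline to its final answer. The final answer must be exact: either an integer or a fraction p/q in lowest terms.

Step 1: T(2) = -3*(1) + 2*(13) = 23; iterating: T(2)=23, T(3)=-67, T(4)=247, T(5)=-875, T(6)=3119, T(7)=-11107, T(8)=39559, T(9)=-140891; answer -140891
Step 2: S1 = -140891; d = 32713; 32713 is prime, so its only divisors are 1 and 32713; sigma = 1 + 32713 = 32714; answer 32714

32714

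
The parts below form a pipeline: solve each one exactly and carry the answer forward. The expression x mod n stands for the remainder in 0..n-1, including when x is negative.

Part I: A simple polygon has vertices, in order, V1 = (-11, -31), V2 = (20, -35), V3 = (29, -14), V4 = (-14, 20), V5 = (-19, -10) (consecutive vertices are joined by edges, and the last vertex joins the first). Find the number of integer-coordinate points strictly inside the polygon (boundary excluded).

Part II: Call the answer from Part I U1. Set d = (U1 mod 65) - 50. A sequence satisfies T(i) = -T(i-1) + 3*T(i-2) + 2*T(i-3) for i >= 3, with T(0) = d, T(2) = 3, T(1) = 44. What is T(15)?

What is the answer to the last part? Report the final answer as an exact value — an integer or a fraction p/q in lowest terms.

Part I: cross terms: (-11*-35 - 20*-31)=1005, (20*-14 - 29*-35)=735, (29*20 - -14*-14)=384, (-14*-10 - -19*20)=520, (-19*-31 - -11*-10)=479; twice the area = |3123| = 3123; area = 3123/2; boundary points = 1 + 3 + 1 + 5 + 1 = 11; strictly interior points = area - boundary/2 + 1 = 1557; answer 1557
Part II: U1 = 1557; d = 12; T(3) = -1*(3) + 3*(44) + 2*(12) = 153; iterating: T(3)=153, T(4)=-56, T(5)=521, T(6)=-383, T(7)=1834, T(8)=-1941, T(9)=6677, T(10)=-8832, T(11)=24981, T(12)=-38123, T(13)=95402, T(14)=-159809, T(15)=369769; answer 369769

369769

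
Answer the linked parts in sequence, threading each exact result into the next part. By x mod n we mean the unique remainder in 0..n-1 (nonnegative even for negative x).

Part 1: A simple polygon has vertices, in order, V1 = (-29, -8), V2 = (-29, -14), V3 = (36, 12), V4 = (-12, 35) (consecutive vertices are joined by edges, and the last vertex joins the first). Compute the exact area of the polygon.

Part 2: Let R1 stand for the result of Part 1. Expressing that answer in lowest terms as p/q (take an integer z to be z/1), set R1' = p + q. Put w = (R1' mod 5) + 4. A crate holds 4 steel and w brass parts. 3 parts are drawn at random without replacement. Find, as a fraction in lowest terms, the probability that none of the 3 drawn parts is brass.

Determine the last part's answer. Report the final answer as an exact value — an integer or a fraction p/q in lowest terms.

Part 1: cross terms: (-29*-14 - -29*-8)=174, (-29*12 - 36*-14)=156, (36*35 - -12*12)=1404, (-12*-8 - -29*35)=1111; twice the area = |2845| = 2845; area = 2845/2; answer 2845/2
Part 2: R1 = 2845/2; threaded value p + q = 2847; w = 6; total draws C(10,3) = 120; favorable C(4,3) = 4; P = 1/30; answer 1/30

1/30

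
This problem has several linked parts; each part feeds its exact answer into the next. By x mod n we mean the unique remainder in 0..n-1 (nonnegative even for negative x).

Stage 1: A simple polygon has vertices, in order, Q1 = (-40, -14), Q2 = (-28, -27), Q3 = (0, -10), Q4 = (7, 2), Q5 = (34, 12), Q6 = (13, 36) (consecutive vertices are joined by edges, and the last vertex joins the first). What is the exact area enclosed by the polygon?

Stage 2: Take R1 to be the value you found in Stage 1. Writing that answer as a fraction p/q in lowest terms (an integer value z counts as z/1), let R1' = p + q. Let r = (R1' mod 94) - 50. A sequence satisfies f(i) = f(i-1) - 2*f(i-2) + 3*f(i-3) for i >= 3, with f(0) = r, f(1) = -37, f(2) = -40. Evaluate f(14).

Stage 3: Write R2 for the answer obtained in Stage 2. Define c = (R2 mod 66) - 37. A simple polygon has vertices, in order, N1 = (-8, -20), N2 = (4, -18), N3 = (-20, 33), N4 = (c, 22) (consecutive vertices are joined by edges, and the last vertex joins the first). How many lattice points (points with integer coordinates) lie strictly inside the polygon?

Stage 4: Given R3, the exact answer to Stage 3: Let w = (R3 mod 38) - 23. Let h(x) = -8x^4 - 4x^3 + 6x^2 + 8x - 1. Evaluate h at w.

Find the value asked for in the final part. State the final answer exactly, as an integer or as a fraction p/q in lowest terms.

-75481

Stage 1: cross terms: (-40*-27 - -28*-14)=688, (-28*-10 - 0*-27)=280, (0*2 - 7*-10)=70, (7*12 - 34*2)=16, (34*36 - 13*12)=1068, (13*-14 - -40*36)=1258; twice the area = |3380| = 3380; area = 1690; answer 1690
Stage 2: R1 = 1690; threaded value p + q = 1691; r = 43; f(3) = 1*(-40) - 2*(-37) + 3*(43) = 163; iterating: f(3)=163, f(4)=132, f(5)=-314, f(6)=-89, f(7)=935, f(8)=171, f(9)=-1966, f(10)=497, f(11)=4942, f(12)=-1950, f(13)=-10343, f(14)=8383; answer 8383
Stage 3: R2 = 8383; c = -36; cross terms: (-8*-18 - 4*-20)=224, (4*33 - -20*-18)=-228, (-20*22 - -36*33)=748, (-36*-20 - -8*22)=896; twice the area = |1640| = 1640; area = 820; boundary points = 2 + 3 + 1 + 14 = 20; strictly interior points = area - boundary/2 + 1 = 811; answer 811
Stage 4: R3 = 811; w = -10; -8*(-10)^4 - 4*(-10)^3 + 6*(-10)^2 + 8*(-10)^1 - 1 = (-80000) + (4000) + (600) + (-80) + (-1) = -75481; answer -75481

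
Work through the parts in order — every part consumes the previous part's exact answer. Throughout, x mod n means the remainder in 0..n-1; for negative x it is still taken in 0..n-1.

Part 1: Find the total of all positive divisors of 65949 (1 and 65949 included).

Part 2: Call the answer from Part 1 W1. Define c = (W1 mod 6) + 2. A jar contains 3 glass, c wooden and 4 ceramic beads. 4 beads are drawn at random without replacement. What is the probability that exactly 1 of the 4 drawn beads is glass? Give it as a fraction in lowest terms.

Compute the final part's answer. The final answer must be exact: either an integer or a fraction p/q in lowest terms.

Part 1: 65949 = 3 * 13 * 19 * 89; sigma = (1 + 3) * (1 + 13) * (1 + 19) * (1 + 89) = 4 * 14 * 20 * 90 = 100800; answer 100800
Part 2: W1 = 100800; c = 2; total draws C(9,4) = 126; favorable C(3,1)*C(6,3) = 60; P = 10/21; answer 10/21

10/21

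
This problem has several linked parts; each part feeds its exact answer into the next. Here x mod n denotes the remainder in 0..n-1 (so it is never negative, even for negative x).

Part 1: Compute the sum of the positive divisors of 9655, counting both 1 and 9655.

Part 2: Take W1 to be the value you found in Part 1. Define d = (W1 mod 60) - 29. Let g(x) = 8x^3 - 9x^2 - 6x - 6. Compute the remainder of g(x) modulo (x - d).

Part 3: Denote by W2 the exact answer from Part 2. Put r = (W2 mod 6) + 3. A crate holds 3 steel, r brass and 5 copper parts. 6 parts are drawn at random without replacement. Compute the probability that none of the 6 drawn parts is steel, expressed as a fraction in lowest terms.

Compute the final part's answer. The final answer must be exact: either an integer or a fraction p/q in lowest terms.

3/14

Part 1: 9655 = 5 * 1931; sigma = (1 + 5) * (1 + 1931) = 6 * 1932 = 11592; answer 11592
Part 2: W1 = 11592; d = -17; remainder = value at the root: 8*(-17)^3 - 9*(-17)^2 - 6*(-17)^1 - 6 = (-39304) + (-2601) + (102) + (-6) = -41809; answer -41809
Part 3: W2 = -41809; r = 8; total draws C(16,6) = 8008; favorable C(13,6) = 1716; P = 3/14; answer 3/14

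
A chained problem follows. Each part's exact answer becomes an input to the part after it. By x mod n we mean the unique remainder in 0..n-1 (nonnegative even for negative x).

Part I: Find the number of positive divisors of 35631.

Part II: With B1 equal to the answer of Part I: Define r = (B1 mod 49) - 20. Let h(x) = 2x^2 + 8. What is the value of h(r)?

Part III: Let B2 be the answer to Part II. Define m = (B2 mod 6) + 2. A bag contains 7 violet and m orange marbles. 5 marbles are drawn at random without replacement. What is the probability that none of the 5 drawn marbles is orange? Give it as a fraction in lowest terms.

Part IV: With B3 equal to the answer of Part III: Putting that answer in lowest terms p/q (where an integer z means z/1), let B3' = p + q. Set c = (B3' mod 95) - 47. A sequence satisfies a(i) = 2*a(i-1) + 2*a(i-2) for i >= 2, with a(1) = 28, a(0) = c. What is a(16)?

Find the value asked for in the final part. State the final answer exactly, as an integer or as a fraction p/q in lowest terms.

96196864

Part I: 35631 = 3^2 * 37 * 107; number of divisors = (2+1) * (1+1) * (1+1) = 12; answer 12
Part II: B1 = 12; r = -8; 2*(-8)^2 + 8 = (128) + (8) = 136; answer 136
Part III: B2 = 136; m = 6; total draws C(13,5) = 1287; favorable C(7,5) = 21; P = 7/429; answer 7/429
Part IV: B3 = 7/429; threaded value p + q = 436; c = 9; a(2) = 2*(28) + 2*(9) = 74; iterating: a(2)=74, a(3)=204, a(4)=556, a(5)=1520, a(6)=4152, a(7)=11344, a(8)=30992, a(9)=84672, a(10)=231328, a(11)=632000, a(12)=1726656, a(13)=4717312, a(14)=12887936, a(15)=35210496, a(16)=96196864; answer 96196864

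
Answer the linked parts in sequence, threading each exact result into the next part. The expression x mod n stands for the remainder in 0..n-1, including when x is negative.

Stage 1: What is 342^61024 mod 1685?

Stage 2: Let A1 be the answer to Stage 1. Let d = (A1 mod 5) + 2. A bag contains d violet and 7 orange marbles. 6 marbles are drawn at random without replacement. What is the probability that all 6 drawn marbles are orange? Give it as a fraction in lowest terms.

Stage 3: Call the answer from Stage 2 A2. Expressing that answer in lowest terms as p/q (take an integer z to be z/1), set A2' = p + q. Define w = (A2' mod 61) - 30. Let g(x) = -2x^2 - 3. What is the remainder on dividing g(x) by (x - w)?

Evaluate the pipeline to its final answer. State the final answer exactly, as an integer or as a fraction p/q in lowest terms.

-5

Stage 1: squarings mod 1685: 342^1=342, 342^2=699, 342^4=1636, 342^8=716, 342^16=416, 342^32=1186, 342^64=1306, 342^128=416, 342^256=1186, 342^512=1306, 342^1024=416, 342^2048=1186, 342^4096=1306, 342^8192=416, 342^16384=1186, 342^32768=1306; 342^61024 = 342^32 * 342^64 * 342^512 * 342^1024 * 342^2048 * 342^8192 * 342^16384 * 342^32768 = 401 (mod 1685); answer 401
Stage 2: A1 = 401; d = 3; total draws C(10,6) = 210; favorable C(7,6) = 7; P = 1/30; answer 1/30
Stage 3: A2 = 1/30; threaded value p + q = 31; w = 1; remainder = value at the root: -2*(1)^2 - 3 = (-2) + (-3) = -5; answer -5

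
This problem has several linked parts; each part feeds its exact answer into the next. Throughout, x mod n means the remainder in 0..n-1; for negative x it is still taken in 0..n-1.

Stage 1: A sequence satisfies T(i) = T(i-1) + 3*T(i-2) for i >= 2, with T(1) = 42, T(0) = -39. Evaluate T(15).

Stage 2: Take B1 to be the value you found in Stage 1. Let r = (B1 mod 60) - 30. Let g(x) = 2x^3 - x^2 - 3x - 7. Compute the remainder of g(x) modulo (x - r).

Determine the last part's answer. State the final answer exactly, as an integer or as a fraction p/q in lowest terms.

Stage 1: T(2) = 1*(42) + 3*(-39) = -75; iterating: T(2)=-75, T(3)=51, T(4)=-174, T(5)=-21, T(6)=-543, T(7)=-606, T(8)=-2235, T(9)=-4053, T(10)=-10758, T(11)=-22917, T(12)=-55191, T(13)=-123942, T(14)=-289515, T(15)=-661341; answer -661341
Stage 2: B1 = -661341; r = 9; remainder = value at the root: 2*(9)^3 - 1*(9)^2 - 3*(9)^1 - 7 = (1458) + (-81) + (-27) + (-7) = 1343; answer 1343

1343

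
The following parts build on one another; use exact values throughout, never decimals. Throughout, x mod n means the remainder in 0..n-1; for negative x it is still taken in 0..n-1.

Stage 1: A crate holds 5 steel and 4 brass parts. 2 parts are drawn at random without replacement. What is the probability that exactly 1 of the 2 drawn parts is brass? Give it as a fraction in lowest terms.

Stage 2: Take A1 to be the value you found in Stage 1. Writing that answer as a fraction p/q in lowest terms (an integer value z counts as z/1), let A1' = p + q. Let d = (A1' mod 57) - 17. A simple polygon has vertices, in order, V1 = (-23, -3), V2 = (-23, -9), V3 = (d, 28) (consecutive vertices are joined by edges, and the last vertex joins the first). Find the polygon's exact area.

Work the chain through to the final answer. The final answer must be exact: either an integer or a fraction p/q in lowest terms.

60

Stage 1: total draws C(9,2) = 36; favorable C(4,1)*C(5,1) = 20; P = 5/9; answer 5/9
Stage 2: A1 = 5/9; threaded value p + q = 14; d = -3; cross terms: (-23*-9 - -23*-3)=138, (-23*28 - -3*-9)=-671, (-3*-3 - -23*28)=653; twice the area = |120| = 120; area = 60; answer 60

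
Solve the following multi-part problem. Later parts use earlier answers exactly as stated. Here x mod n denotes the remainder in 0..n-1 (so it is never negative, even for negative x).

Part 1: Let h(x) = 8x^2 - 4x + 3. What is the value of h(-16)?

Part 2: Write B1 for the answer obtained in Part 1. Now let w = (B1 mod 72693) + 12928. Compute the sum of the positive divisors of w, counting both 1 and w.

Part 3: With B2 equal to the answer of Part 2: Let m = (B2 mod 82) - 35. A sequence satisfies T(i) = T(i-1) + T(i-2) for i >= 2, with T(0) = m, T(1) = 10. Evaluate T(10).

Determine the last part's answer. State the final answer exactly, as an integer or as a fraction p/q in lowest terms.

Part 1: 8*(-16)^2 - 4*(-16)^1 + 3 = (2048) + (64) + (3) = 2115; answer 2115
Part 2: B1 = 2115; w = 15043; 15043 = 7^2 * 307; sigma = (1 + 7 + 49) * (1 + 307) = 57 * 308 = 17556; answer 17556
Part 3: B2 = 17556; m = -27; T(2) = 1*(10) + 1*(-27) = -17; iterating: T(2)=-17, T(3)=-7, T(4)=-24, T(5)=-31, T(6)=-55, T(7)=-86, T(8)=-141, T(9)=-227, T(10)=-368; answer -368

-368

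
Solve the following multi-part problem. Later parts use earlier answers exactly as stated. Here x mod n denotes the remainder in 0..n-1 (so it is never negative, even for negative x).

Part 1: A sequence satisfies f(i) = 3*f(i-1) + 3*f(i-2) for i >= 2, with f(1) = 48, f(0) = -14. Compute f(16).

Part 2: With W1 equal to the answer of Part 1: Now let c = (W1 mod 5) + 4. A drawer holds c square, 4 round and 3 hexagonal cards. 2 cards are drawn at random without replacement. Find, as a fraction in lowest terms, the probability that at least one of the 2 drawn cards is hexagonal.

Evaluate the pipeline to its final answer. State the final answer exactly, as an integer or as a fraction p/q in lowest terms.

Part 1: f(2) = 3*(48) + 3*(-14) = 102; iterating: f(2)=102, f(3)=450, f(4)=1656, f(5)=6318, f(6)=23922, f(7)=90720, f(8)=343926, f(9)=1303938, f(10)=4943592, f(11)=18742590, f(12)=71058546, f(13)=269403408, f(14)=1021385862, f(15)=3872367810, f(16)=14681261016; answer 14681261016
Part 2: W1 = 14681261016; c = 5; total draws C(12,2) = 66; complement C(9,2) = 36; favorable 66 - 36 = 30; P = 5/11; answer 5/11

5/11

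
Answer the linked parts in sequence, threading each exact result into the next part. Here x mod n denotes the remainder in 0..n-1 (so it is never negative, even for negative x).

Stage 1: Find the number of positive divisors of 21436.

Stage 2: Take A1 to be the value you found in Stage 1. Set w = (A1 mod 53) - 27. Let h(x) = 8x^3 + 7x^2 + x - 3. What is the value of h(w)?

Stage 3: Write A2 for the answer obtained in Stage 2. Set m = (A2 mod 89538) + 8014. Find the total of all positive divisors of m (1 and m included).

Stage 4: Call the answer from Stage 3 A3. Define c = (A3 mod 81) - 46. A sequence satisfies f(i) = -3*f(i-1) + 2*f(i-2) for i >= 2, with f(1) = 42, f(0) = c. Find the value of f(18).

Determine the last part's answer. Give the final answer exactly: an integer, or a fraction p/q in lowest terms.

-116708860882

Stage 1: 21436 = 2^2 * 23 * 233; number of divisors = (2+1) * (1+1) * (1+1) = 12; answer 12
Stage 2: A1 = 12; w = -15; 8*(-15)^3 + 7*(-15)^2 + 1*(-15)^1 - 3 = (-27000) + (1575) + (-15) + (-3) = -25443; answer -25443
Stage 3: A2 = -25443; m = 72109; 72109 is prime, so its only divisors are 1 and 72109; sigma = 1 + 72109 = 72110; answer 72110
Stage 4: A3 = 72110; c = -26; f(2) = -3*(42) + 2*(-26) = -178; iterating: f(2)=-178, f(3)=618, f(4)=-2210, f(5)=7866, f(6)=-28018, f(7)=99786, f(8)=-355394, f(9)=1265754, f(10)=-4508050, f(11)=16055658, f(12)=-57183074, f(13)=203660538, f(14)=-725347762, f(15)=2583364362, f(16)=-9200788610, f(17)=32769094554, f(18)=-116708860882; answer -116708860882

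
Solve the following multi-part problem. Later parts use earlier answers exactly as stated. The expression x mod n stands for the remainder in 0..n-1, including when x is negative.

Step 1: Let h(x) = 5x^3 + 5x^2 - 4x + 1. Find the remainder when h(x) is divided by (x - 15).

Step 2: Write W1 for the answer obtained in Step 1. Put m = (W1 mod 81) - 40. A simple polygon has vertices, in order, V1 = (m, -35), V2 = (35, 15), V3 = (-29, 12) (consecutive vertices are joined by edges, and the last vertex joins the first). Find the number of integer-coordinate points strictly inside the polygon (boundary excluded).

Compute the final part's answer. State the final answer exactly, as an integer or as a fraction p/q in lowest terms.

Step 1: remainder = value at the root: 5*(15)^3 + 5*(15)^2 - 4*(15)^1 + 1 = (16875) + (1125) + (-60) + (1) = 17941; answer 17941
Step 2: W1 = 17941; m = 0; cross terms: (0*15 - 35*-35)=1225, (35*12 - -29*15)=855, (-29*-35 - 0*12)=1015; twice the area = |3095| = 3095; area = 3095/2; boundary points = 5 + 1 + 1 = 7; strictly interior points = area - boundary/2 + 1 = 1545; answer 1545

1545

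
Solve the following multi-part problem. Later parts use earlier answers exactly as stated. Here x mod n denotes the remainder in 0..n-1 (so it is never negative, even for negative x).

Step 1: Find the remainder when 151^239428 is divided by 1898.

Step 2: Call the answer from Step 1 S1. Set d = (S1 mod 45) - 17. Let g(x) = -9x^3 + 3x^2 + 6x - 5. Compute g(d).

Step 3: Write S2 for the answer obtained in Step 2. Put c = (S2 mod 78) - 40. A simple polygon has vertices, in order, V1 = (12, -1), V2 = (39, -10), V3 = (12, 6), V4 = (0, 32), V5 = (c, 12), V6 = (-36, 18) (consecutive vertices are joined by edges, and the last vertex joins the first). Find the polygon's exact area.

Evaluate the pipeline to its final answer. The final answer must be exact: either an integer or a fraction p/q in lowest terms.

1035/2

Step 1: squarings mod 1898: 151^1=151, 151^2=25, 151^4=625, 151^8=1535, 151^16=807, 151^32=235, 151^64=183, 151^128=1223, 151^256=105, 151^512=1535, 151^1024=807, 151^2048=235, 151^4096=183, 151^8192=1223, 151^16384=105, 151^32768=1535, 151^65536=807, 151^131072=235; 151^239428 = 151^4 * 151^64 * 151^256 * 151^512 * 151^1024 * 151^8192 * 151^32768 * 151^65536 * 151^131072 = 547 (mod 1898); answer 547
Step 2: S1 = 547; d = -10; -9*(-10)^3 + 3*(-10)^2 + 6*(-10)^1 - 5 = (9000) + (300) + (-60) + (-5) = 9235; answer 9235
Step 3: S2 = 9235; c = -9; cross terms: (12*-10 - 39*-1)=-81, (39*6 - 12*-10)=354, (12*32 - 0*6)=384, (0*12 - -9*32)=288, (-9*18 - -36*12)=270, (-36*-1 - 12*18)=-180; twice the area = |1035| = 1035; area = 1035/2; answer 1035/2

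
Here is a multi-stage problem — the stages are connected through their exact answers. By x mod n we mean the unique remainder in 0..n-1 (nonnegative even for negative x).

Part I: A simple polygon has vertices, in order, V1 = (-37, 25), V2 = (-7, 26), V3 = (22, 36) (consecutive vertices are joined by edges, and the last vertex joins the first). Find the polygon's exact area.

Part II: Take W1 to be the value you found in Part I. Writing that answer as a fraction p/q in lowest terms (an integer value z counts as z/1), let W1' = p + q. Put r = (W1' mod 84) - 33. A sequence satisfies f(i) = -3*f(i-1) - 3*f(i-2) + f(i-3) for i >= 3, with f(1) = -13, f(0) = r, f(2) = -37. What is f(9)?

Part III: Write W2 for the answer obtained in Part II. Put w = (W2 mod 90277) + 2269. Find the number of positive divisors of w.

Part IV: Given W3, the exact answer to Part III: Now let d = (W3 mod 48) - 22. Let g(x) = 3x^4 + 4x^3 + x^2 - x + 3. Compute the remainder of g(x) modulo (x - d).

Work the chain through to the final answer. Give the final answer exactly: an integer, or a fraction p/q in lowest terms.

291945

Part I: cross terms: (-37*26 - -7*25)=-787, (-7*36 - 22*26)=-824, (22*25 - -37*36)=1882; twice the area = |271| = 271; area = 271/2; answer 271/2
Part II: W1 = 271/2; threaded value p + q = 273; r = -12; f(3) = -3*(-37) - 3*(-13) + 1*(-12) = 138; iterating: f(3)=138, f(4)=-316, f(5)=497, f(6)=-405, f(7)=-592, f(8)=3488, f(9)=-9093; answer -9093
Part III: W2 = -9093; w = 83453; 83453 = 17 * 4909; number of divisors = (1+1) * (1+1) = 4; answer 4
Part IV: W3 = 4; d = -18; remainder = value at the root: 3*(-18)^4 + 4*(-18)^3 + 1*(-18)^2 - 1*(-18)^1 + 3 = (314928) + (-23328) + (324) + (18) + (3) = 291945; answer 291945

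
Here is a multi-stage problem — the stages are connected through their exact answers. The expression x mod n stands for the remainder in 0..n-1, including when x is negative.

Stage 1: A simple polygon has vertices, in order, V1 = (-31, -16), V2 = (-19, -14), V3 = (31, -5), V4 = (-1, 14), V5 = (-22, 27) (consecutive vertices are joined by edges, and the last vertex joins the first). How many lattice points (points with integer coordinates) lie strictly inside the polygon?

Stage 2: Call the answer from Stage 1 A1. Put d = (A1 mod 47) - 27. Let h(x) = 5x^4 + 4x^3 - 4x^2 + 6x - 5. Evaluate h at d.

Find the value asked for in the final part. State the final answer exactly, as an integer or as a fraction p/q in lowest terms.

622606

Stage 1: cross terms: (-31*-14 - -19*-16)=130, (-19*-5 - 31*-14)=529, (31*14 - -1*-5)=429, (-1*27 - -22*14)=281, (-22*-16 - -31*27)=1189; twice the area = |2558| = 2558; area = 1279; boundary points = 2 + 1 + 1 + 1 + 1 = 6; strictly interior points = area - boundary/2 + 1 = 1277; answer 1277
Stage 2: A1 = 1277; d = -19; 5*(-19)^4 + 4*(-19)^3 - 4*(-19)^2 + 6*(-19)^1 - 5 = (651605) + (-27436) + (-1444) + (-114) + (-5) = 622606; answer 622606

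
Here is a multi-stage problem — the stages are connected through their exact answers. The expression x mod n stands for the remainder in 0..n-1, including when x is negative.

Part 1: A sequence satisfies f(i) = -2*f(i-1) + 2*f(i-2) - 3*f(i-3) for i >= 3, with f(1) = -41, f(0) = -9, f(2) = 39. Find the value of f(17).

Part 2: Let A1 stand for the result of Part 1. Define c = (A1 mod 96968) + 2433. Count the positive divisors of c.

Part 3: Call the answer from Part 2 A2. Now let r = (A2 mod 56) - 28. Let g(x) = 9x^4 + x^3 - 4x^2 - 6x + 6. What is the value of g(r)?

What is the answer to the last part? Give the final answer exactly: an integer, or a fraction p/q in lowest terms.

88666

Part 1: f(3) = -2*(39) + 2*(-41) - 3*(-9) = -133; iterating: f(3)=-133, f(4)=467, f(5)=-1317, f(6)=3967, f(7)=-11969, f(8)=35823, f(9)=-107485, f(10)=322523, f(11)=-967485, f(12)=2902471, f(13)=-8707481, f(14)=26122359, f(15)=-78367093, f(16)=235101347, f(17)=-705303957; answer -705303957
Part 2: A1 = -705303957; c = 43708; 43708 = 2^2 * 7^2 * 223; number of divisors = (2+1) * (2+1) * (1+1) = 18; answer 18
Part 3: A2 = 18; r = -10; 9*(-10)^4 + 1*(-10)^3 - 4*(-10)^2 - 6*(-10)^1 + 6 = (90000) + (-1000) + (-400) + (60) + (6) = 88666; answer 88666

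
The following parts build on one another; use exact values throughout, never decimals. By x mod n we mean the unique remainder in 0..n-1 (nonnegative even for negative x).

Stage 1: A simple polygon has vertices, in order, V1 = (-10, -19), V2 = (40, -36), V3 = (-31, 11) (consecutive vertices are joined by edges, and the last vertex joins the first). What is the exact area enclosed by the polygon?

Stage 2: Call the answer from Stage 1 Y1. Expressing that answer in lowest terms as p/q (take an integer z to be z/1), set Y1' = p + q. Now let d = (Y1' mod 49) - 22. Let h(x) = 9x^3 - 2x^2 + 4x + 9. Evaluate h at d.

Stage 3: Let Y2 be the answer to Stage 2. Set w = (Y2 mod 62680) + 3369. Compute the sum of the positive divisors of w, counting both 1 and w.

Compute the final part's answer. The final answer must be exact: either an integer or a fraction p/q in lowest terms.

98154

Stage 1: cross terms: (-10*-36 - 40*-19)=1120, (40*11 - -31*-36)=-676, (-31*-19 - -10*11)=699; twice the area = |1143| = 1143; area = 1143/2; answer 1143/2
Stage 2: Y1 = 1143/2; threaded value p + q = 1145; d = -4; 9*(-4)^3 - 2*(-4)^2 + 4*(-4)^1 + 9 = (-576) + (-32) + (-16) + (9) = -615; answer -615
Stage 3: Y2 = -615; w = 65434; 65434 = 2 * 32717; sigma = (1 + 2) * (1 + 32717) = 3 * 32718 = 98154; answer 98154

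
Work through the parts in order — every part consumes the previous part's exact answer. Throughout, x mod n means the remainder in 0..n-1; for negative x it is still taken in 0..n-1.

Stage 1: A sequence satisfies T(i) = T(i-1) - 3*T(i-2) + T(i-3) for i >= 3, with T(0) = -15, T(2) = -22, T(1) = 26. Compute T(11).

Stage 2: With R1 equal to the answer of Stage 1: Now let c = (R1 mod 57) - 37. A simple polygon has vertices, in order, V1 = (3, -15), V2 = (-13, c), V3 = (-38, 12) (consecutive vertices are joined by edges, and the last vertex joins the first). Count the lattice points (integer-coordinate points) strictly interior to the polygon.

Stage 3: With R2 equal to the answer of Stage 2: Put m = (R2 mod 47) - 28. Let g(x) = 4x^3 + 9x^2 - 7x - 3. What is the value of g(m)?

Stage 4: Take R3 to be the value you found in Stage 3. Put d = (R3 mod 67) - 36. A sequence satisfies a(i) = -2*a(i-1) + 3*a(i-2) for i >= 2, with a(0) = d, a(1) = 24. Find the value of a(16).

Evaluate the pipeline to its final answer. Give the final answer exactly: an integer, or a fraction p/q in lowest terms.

Stage 1: T(3) = 1*(-22) - 3*(26) + 1*(-15) = -115; iterating: T(3)=-115, T(4)=-23, T(5)=300, T(6)=254, T(7)=-669, T(8)=-1131, T(9)=1130, T(10)=3854, T(11)=-667; answer -667
Stage 2: R1 = -667; c = -20; cross terms: (3*-20 - -13*-15)=-255, (-13*12 - -38*-20)=-916, (-38*-15 - 3*12)=534; twice the area = |-637| = 637; area = 637/2; boundary points = 1 + 1 + 1 = 3; strictly interior points = area - boundary/2 + 1 = 318; answer 318
Stage 3: R2 = 318; m = 8; 4*(8)^3 + 9*(8)^2 - 7*(8)^1 - 3 = (2048) + (576) + (-56) + (-3) = 2565; answer 2565
Stage 4: R3 = 2565; d = -17; a(2) = -2*(24) + 3*(-17) = -99; iterating: a(2)=-99, a(3)=270, a(4)=-837, a(5)=2484, a(6)=-7479, a(7)=22410, a(8)=-67257, a(9)=201744, a(10)=-605259, a(11)=1815750, a(12)=-5447277, a(13)=16341804, a(14)=-49025439, a(15)=147076290, a(16)=-441228897; answer -441228897

-441228897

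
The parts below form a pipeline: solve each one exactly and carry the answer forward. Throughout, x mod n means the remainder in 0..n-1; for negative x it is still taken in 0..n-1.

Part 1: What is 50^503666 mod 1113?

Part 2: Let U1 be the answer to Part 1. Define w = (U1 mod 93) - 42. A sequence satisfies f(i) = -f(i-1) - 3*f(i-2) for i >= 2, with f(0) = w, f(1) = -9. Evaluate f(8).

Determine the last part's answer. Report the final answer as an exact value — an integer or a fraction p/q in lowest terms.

Part 1: squarings mod 1113: 50^1=50, 50^2=274, 50^4=505, 50^8=148, 50^16=757, 50^32=967, 50^64=169, 50^128=736, 50^256=778, 50^512=925, 50^1024=841, 50^2048=526, 50^4096=652, 50^8192=1051, 50^16384=505, 50^32768=148, 50^65536=757, 50^131072=967, 50^262144=169; 50^503666 = 50^2 * 50^16 * 50^32 * 50^64 * 50^256 * 50^512 * 50^1024 * 50^2048 * 50^8192 * 50^32768 * 50^65536 * 50^131072 * 50^262144 = 799 (mod 1113); answer 799
Part 2: U1 = 799; w = 13; f(2) = -1*(-9) - 3*(13) = -30; iterating: f(2)=-30, f(3)=57, f(4)=33, f(5)=-204, f(6)=105, f(7)=507, f(8)=-822; answer -822

-822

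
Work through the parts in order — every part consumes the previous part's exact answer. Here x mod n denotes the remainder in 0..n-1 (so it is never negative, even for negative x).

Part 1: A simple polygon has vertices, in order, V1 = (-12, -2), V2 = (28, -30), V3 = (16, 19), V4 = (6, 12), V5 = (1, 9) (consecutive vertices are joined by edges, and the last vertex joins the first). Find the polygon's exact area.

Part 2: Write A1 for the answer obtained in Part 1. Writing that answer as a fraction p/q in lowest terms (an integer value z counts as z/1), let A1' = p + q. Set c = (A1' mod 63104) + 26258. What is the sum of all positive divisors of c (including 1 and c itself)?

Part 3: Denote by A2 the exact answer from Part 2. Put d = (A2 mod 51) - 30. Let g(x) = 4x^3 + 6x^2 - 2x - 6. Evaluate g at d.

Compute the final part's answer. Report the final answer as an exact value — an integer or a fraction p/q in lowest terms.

14814

Part 1: cross terms: (-12*-30 - 28*-2)=416, (28*19 - 16*-30)=1012, (16*12 - 6*19)=78, (6*9 - 1*12)=42, (1*-2 - -12*9)=106; twice the area = |1654| = 1654; area = 827; answer 827
Part 2: A1 = 827; threaded value p + q = 828; c = 27086; 27086 = 2 * 29 * 467; sigma = (1 + 2) * (1 + 29) * (1 + 467) = 3 * 30 * 468 = 42120; answer 42120
Part 3: A2 = 42120; d = 15; 4*(15)^3 + 6*(15)^2 - 2*(15)^1 - 6 = (13500) + (1350) + (-30) + (-6) = 14814; answer 14814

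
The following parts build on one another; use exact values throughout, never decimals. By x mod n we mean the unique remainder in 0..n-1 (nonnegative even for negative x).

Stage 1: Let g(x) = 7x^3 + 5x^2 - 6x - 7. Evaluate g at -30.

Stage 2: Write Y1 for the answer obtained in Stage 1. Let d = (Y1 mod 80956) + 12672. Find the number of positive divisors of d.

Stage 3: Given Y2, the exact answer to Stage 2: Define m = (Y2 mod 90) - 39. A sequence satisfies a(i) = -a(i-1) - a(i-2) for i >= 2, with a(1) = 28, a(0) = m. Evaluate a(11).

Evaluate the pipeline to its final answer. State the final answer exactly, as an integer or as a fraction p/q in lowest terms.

3

Stage 1: 7*(-30)^3 + 5*(-30)^2 - 6*(-30)^1 - 7 = (-189000) + (4500) + (180) + (-7) = -184327; answer -184327
Stage 2: Y1 = -184327; d = 71213; 71213 = 17 * 59 * 71; number of divisors = (1+1) * (1+1) * (1+1) = 8; answer 8
Stage 3: Y2 = 8; m = -31; a(2) = -1*(28) - 1*(-31) = 3; iterating: a(2)=3, a(3)=-31, a(4)=28, a(5)=3, a(6)=-31, a(7)=28, a(8)=3, a(9)=-31, a(10)=28, a(11)=3; answer 3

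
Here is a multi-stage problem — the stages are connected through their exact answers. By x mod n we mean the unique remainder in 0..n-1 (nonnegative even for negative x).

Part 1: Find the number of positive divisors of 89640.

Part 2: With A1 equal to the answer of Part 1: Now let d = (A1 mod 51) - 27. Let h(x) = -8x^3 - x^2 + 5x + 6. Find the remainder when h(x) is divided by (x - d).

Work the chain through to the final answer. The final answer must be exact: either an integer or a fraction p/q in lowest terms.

21692

Part 1: 89640 = 2^3 * 3^3 * 5 * 83; number of divisors = (3+1) * (3+1) * (1+1) * (1+1) = 64; answer 64
Part 2: A1 = 64; d = -14; remainder = value at the root: -8*(-14)^3 - 1*(-14)^2 + 5*(-14)^1 + 6 = (21952) + (-196) + (-70) + (6) = 21692; answer 21692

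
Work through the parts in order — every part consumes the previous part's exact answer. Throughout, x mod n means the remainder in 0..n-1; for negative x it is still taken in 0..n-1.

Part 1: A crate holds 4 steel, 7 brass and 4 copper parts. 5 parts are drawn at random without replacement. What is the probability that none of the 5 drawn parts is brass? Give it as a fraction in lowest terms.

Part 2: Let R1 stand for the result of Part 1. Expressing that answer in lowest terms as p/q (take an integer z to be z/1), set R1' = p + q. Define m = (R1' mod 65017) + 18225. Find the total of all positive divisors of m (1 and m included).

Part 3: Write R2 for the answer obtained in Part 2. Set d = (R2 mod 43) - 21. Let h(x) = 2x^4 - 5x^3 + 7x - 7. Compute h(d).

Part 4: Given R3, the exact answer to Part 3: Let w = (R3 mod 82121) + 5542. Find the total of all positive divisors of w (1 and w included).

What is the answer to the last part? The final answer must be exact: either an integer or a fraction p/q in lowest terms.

58512

Part 1: total draws C(15,5) = 3003; favorable C(8,5) = 56; P = 8/429; answer 8/429
Part 2: R1 = 8/429; threaded value p + q = 437; m = 18662; 18662 = 2 * 7 * 31 * 43; sigma = (1 + 2) * (1 + 7) * (1 + 31) * (1 + 43) = 3 * 8 * 32 * 44 = 33792; answer 33792
Part 3: R2 = 33792; d = 16; 2*(16)^4 - 5*(16)^3 + 7*(16)^1 - 7 = (131072) + (-20480) + (112) + (-7) = 110697; answer 110697
Part 4: R3 = 110697; w = 34118; 34118 = 2 * 7 * 2437; sigma = (1 + 2) * (1 + 7) * (1 + 2437) = 3 * 8 * 2438 = 58512; answer 58512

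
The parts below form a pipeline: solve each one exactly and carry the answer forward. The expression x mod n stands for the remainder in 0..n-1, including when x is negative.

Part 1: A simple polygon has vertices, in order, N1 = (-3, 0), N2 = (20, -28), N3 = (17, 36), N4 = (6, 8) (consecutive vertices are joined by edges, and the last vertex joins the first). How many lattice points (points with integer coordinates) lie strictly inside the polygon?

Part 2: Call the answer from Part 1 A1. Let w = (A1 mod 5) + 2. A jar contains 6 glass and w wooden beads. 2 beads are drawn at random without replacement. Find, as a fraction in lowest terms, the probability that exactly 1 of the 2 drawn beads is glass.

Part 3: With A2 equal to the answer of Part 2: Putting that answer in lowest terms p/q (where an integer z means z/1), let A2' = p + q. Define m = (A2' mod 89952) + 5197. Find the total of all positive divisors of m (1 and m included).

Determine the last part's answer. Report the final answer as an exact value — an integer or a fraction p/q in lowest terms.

Part 1: cross terms: (-3*-28 - 20*0)=84, (20*36 - 17*-28)=1196, (17*8 - 6*36)=-80, (6*0 - -3*8)=24; twice the area = |1224| = 1224; area = 612; boundary points = 1 + 1 + 1 + 1 = 4; strictly interior points = area - boundary/2 + 1 = 611; answer 611
Part 2: A1 = 611; w = 3; total draws C(9,2) = 36; favorable C(6,1)*C(3,1) = 18; P = 1/2; answer 1/2
Part 3: A2 = 1/2; threaded value p + q = 3; m = 5200; 5200 = 2^4 * 5^2 * 13; sigma = (1 + 2 + 4 + 8 + 16) * (1 + 5 + 25) * (1 + 13) = 31 * 31 * 14 = 13454; answer 13454

13454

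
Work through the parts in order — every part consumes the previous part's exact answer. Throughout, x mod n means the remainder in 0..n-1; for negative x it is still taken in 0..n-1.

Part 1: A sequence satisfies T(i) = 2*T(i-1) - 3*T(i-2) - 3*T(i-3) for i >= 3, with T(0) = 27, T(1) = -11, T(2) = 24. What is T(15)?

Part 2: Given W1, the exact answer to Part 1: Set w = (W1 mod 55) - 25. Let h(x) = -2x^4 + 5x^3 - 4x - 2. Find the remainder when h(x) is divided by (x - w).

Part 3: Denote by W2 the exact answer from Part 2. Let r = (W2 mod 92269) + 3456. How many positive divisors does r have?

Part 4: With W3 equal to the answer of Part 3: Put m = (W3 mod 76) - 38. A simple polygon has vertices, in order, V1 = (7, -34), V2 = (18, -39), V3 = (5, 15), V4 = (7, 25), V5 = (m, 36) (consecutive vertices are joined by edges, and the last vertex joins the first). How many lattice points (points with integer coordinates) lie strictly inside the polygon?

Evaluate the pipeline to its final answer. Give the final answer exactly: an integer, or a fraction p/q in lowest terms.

939

Part 1: T(3) = 2*(24) - 3*(-11) - 3*(27) = 0; iterating: T(3)=0, T(4)=-39, T(5)=-150, T(6)=-183, T(7)=201, T(8)=1401, T(9)=2748, T(10)=690, T(11)=-11067, T(12)=-32448, T(13)=-33765, T(14)=63015, T(15)=324669; answer 324669
Part 2: W1 = 324669; w = -21; remainder = value at the root: -2*(-21)^4 + 5*(-21)^3 - 4*(-21)^1 - 2 = (-388962) + (-46305) + (84) + (-2) = -435185; answer -435185
Part 3: W2 = -435185; r = 29616; 29616 = 2^4 * 3 * 617; number of divisors = (4+1) * (1+1) * (1+1) = 20; answer 20
Part 4: W3 = 20; m = -18; cross terms: (7*-39 - 18*-34)=339, (18*15 - 5*-39)=465, (5*25 - 7*15)=20, (7*36 - -18*25)=702, (-18*-34 - 7*36)=360; twice the area = |1886| = 1886; area = 943; boundary points = 1 + 1 + 2 + 1 + 5 = 10; strictly interior points = area - boundary/2 + 1 = 939; answer 939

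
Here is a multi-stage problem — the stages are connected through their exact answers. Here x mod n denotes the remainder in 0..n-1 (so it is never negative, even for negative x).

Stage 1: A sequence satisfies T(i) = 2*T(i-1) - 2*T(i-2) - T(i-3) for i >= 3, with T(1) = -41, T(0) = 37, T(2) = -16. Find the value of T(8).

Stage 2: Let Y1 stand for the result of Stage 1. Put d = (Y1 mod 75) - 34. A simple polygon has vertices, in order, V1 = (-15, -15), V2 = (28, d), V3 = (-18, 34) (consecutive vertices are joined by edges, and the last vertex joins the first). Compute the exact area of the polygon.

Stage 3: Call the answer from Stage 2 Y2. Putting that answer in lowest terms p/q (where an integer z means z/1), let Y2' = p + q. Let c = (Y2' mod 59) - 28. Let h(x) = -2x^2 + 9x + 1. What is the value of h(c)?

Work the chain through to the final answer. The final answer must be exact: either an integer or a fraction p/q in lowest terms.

Stage 1: T(3) = 2*(-16) - 2*(-41) - 1*(37) = 13; iterating: T(3)=13, T(4)=99, T(5)=188, T(6)=165, T(7)=-145, T(8)=-808; answer -808
Stage 2: Y1 = -808; d = -17; cross terms: (-15*-17 - 28*-15)=675, (28*34 - -18*-17)=646, (-18*-15 - -15*34)=780; twice the area = |2101| = 2101; area = 2101/2; answer 2101/2
Stage 3: Y2 = 2101/2; threaded value p + q = 2103; c = 10; -2*(10)^2 + 9*(10)^1 + 1 = (-200) + (90) + (1) = -109; answer -109

-109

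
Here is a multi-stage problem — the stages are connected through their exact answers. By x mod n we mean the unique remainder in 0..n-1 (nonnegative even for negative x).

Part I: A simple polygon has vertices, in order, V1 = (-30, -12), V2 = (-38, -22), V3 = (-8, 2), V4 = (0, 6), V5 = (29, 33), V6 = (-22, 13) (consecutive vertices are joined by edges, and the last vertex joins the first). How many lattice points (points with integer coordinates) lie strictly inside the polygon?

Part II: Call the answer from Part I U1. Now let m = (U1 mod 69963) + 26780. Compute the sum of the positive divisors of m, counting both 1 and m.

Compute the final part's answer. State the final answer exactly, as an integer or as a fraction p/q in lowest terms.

31456

Part I: cross terms: (-30*-22 - -38*-12)=204, (-38*2 - -8*-22)=-252, (-8*6 - 0*2)=-48, (0*33 - 29*6)=-174, (29*13 - -22*33)=1103, (-22*-12 - -30*13)=654; twice the area = |1487| = 1487; area = 1487/2; boundary points = 2 + 6 + 4 + 1 + 1 + 1 = 15; strictly interior points = area - boundary/2 + 1 = 737; answer 737
Part II: U1 = 737; m = 27517; 27517 = 7 * 3931; sigma = (1 + 7) * (1 + 3931) = 8 * 3932 = 31456; answer 31456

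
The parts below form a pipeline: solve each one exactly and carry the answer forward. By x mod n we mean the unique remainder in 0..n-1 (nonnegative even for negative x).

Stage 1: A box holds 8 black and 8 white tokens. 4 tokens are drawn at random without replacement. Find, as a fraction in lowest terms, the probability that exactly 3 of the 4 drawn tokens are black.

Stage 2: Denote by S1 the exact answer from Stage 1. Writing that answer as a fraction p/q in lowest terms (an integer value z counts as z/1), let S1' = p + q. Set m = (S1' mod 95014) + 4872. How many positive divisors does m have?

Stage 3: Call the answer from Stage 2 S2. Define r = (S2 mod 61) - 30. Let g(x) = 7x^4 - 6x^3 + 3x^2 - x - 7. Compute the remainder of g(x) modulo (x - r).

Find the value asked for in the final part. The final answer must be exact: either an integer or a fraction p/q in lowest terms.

1705147

Stage 1: total draws C(16,4) = 1820; favorable C(8,3)*C(8,1) = 448; P = 16/65; answer 16/65
Stage 2: S1 = 16/65; threaded value p + q = 81; m = 4953; 4953 = 3 * 13 * 127; number of divisors = (1+1) * (1+1) * (1+1) = 8; answer 8
Stage 3: S2 = 8; r = -22; remainder = value at the root: 7*(-22)^4 - 6*(-22)^3 + 3*(-22)^2 - 1*(-22)^1 - 7 = (1639792) + (63888) + (1452) + (22) + (-7) = 1705147; answer 1705147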